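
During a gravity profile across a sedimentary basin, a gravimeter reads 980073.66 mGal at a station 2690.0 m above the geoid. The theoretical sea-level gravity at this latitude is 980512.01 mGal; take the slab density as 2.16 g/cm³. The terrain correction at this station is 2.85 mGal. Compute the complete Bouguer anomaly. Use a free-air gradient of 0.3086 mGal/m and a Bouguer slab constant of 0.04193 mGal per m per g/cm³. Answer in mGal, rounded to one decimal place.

Free-air correction = 0.3086 × 2690.0 = 830.13 mGal
Free-air anomaly = 980073.66 − 980512.01 + (830.13) = 391.78 mGal
Bouguer slab correction = 0.04193 × 2.16 × 2690.0 = 243.63 mGal
Simple Bouguer anomaly = 391.78 − (243.63) = 148.15 mGal
Complete Bouguer anomaly = 148.15 + 2.85 = 151.00 mGal

151.0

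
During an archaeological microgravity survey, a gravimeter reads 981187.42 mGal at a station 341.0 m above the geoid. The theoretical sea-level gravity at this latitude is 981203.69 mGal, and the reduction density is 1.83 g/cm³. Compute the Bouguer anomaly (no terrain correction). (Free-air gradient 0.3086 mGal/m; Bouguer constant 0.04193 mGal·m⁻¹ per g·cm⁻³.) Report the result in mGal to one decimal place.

Free-air correction = 0.3086 × 341.0 = 105.23 mGal
Free-air anomaly = 981187.42 − 981203.69 + (105.23) = 88.96 mGal
Bouguer slab correction = 0.04193 × 1.83 × 341.0 = 26.17 mGal
Simple Bouguer anomaly = 88.96 − (26.17) = 62.79 mGal

62.8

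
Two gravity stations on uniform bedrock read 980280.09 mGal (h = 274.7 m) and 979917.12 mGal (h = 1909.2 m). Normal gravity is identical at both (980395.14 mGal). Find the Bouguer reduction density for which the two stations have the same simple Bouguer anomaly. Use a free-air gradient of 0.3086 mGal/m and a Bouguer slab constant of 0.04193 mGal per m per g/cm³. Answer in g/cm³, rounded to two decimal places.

2.06

Δg_obs = 979917.12 − 980280.09 = -362.97 mGal over Δh = 1909.2 − 274.7 = 1634.5 m
Equal Bouguer anomalies ⇒ Δg_obs + (0.3086 − 0.04193ρ)·Δh = 0
0.3086 − 0.04193ρ = −Δg_obs/Δh = 0.22207
ρ = (0.3086 − 0.22207) / 0.04193 = 2.06 g/cm³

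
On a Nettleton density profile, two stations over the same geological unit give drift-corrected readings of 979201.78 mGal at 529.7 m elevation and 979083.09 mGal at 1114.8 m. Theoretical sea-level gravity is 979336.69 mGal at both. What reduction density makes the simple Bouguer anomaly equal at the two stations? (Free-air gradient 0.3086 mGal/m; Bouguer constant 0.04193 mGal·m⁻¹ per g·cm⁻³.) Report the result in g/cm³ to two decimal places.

2.52

Δg_obs = 979083.09 − 979201.78 = -118.69 mGal over Δh = 1114.8 − 529.7 = 585.1 m
Equal Bouguer anomalies ⇒ Δg_obs + (0.3086 − 0.04193ρ)·Δh = 0
0.3086 − 0.04193ρ = −Δg_obs/Δh = 0.20285
ρ = (0.3086 − 0.20285) / 0.04193 = 2.52 g/cm³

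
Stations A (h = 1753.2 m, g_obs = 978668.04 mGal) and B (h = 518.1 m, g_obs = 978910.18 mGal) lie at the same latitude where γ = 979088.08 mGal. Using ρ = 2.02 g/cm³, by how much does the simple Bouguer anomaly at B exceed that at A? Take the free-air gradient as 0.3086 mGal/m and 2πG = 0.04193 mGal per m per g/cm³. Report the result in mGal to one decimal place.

-34.4

Δg_SB(A) = 978668.04 − 979088.08 + 0.3086×1753.2 − 0.04193×2.02×1753.2 = -27.50 mGal
Δg_SB(B) = 978910.18 − 979088.08 + 0.3086×518.1 − 0.04193×2.02×518.1 = -61.90 mGal
Difference = -61.90 − (-27.50) = -34.40 mGal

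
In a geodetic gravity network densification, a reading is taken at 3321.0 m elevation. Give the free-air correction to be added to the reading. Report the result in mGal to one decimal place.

1024.9

Free-air correction = 0.3086 × 3321.0 = 1024.9 mGal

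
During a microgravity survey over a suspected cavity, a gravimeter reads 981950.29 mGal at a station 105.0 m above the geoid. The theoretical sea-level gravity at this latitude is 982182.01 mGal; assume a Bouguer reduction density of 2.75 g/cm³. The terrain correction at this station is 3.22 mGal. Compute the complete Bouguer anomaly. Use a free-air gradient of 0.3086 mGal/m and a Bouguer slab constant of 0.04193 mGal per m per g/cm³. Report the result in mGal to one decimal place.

Free-air correction = 0.3086 × 105.0 = 32.40 mGal
Free-air anomaly = 981950.29 − 982182.01 + (32.40) = -199.32 mGal
Bouguer slab correction = 0.04193 × 2.75 × 105.0 = 12.11 mGal
Simple Bouguer anomaly = -199.32 − (12.11) = -211.43 mGal
Complete Bouguer anomaly = -211.43 + 3.22 = -208.21 mGal

-208.2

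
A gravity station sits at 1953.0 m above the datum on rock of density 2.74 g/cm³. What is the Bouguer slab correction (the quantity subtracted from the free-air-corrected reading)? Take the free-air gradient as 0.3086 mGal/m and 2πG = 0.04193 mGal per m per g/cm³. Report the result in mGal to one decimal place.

224.4

Bouguer slab correction = 0.04193 × 2.74 × 1953.0 = 224.4 mGal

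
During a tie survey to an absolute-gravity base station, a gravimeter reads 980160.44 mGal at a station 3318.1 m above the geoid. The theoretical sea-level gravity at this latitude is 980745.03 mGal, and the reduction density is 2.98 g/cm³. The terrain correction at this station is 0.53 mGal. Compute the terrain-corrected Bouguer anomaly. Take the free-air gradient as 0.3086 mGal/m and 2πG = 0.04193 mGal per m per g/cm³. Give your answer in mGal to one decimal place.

25.3

Free-air correction = 0.3086 × 3318.1 = 1023.97 mGal
Free-air anomaly = 980160.44 − 980745.03 + (1023.97) = 439.38 mGal
Bouguer slab correction = 0.04193 × 2.98 × 3318.1 = 414.60 mGal
Simple Bouguer anomaly = 439.38 − (414.60) = 24.78 mGal
Complete Bouguer anomaly = 24.78 + 0.53 = 25.31 mGal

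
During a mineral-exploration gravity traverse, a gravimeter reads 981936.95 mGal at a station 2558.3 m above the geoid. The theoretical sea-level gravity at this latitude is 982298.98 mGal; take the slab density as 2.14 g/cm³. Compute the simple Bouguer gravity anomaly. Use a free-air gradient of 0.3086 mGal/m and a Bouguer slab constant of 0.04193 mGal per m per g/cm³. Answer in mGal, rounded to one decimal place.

Free-air correction = 0.3086 × 2558.3 = 789.49 mGal
Free-air anomaly = 981936.95 − 982298.98 + (789.49) = 427.46 mGal
Bouguer slab correction = 0.04193 × 2.14 × 2558.3 = 229.56 mGal
Simple Bouguer anomaly = 427.46 − (229.56) = 197.90 mGal

197.9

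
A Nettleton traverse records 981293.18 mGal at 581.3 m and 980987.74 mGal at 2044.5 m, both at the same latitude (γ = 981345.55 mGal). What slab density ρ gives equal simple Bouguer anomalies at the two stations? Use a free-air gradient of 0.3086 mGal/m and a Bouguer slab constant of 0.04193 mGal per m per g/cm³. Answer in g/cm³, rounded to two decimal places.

Δg_obs = 980987.74 − 981293.18 = -305.44 mGal over Δh = 2044.5 − 581.3 = 1463.2 m
Equal Bouguer anomalies ⇒ Δg_obs + (0.3086 − 0.04193ρ)·Δh = 0
0.3086 − 0.04193ρ = −Δg_obs/Δh = 0.20875
ρ = (0.3086 − 0.20875) / 0.04193 = 2.38 g/cm³

2.38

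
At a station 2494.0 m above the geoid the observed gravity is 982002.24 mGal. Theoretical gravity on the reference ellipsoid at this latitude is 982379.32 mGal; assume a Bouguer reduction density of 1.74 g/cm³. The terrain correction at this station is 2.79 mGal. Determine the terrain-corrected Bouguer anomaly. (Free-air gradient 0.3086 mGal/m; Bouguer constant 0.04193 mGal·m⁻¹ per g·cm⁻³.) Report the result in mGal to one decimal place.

Free-air correction = 0.3086 × 2494.0 = 769.65 mGal
Free-air anomaly = 982002.24 − 982379.32 + (769.65) = 392.57 mGal
Bouguer slab correction = 0.04193 × 1.74 × 2494.0 = 181.96 mGal
Simple Bouguer anomaly = 392.57 − (181.96) = 210.61 mGal
Complete Bouguer anomaly = 210.61 + 2.79 = 213.40 mGal

213.4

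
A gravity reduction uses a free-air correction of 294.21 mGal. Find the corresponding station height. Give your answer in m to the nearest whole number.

953

h = 294.21 / 0.3086 = 953.37 m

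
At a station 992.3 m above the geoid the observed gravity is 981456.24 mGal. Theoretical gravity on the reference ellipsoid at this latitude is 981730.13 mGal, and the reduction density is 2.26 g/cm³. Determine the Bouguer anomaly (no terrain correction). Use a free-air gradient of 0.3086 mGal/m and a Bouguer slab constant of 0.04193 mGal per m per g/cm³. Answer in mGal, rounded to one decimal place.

Free-air correction = 0.3086 × 992.3 = 306.22 mGal
Free-air anomaly = 981456.24 − 981730.13 + (306.22) = 32.33 mGal
Bouguer slab correction = 0.04193 × 2.26 × 992.3 = 94.03 mGal
Simple Bouguer anomaly = 32.33 − (94.03) = -61.70 mGal

-61.7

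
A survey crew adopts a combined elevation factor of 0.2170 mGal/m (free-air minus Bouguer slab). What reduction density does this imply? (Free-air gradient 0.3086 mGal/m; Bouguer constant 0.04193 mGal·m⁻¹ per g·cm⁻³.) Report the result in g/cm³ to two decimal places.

2.18

0.2170 = 0.3086 − 0.04193 × ρ
ρ = (0.3086 − 0.2170) / 0.04193 = 2.18 g/cm³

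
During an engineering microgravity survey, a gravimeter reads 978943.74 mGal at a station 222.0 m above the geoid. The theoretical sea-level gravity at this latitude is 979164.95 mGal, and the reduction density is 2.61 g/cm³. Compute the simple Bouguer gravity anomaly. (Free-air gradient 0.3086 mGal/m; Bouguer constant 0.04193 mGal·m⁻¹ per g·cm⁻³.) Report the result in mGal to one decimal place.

Free-air correction = 0.3086 × 222.0 = 68.51 mGal
Free-air anomaly = 978943.74 − 979164.95 + (68.51) = -152.70 mGal
Bouguer slab correction = 0.04193 × 2.61 × 222.0 = 24.30 mGal
Simple Bouguer anomaly = -152.70 − (24.30) = -177.00 mGal

-177.0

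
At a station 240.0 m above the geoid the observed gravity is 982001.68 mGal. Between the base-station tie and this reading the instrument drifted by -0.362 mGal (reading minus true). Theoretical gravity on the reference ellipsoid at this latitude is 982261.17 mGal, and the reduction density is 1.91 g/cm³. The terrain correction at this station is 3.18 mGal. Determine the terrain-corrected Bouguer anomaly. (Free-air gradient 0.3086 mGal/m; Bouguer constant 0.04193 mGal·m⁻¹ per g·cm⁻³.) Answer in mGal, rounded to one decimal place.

Drift-corrected reading = 982001.68 − (-0.362) = 982002.042 mGal
Free-air correction = 0.3086 × 240.0 = 74.06 mGal
Free-air anomaly = 982002.042 − 982261.17 + (74.06) = -185.068 mGal
Bouguer slab correction = 0.04193 × 1.91 × 240.0 = 19.22 mGal
Simple Bouguer anomaly = -185.068 − (19.22) = -204.288 mGal
Complete Bouguer anomaly = -204.288 + 3.18 = -201.108 mGal

-201.1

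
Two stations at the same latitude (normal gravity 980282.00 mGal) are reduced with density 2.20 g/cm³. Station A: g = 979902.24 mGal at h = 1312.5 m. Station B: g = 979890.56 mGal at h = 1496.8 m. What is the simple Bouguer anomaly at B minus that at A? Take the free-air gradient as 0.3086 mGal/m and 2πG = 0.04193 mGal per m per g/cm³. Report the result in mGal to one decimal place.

Δg_SB(A) = 979902.24 − 980282.00 + 0.3086×1312.5 − 0.04193×2.20×1312.5 = -95.80 mGal
Δg_SB(B) = 979890.56 − 980282.00 + 0.3086×1496.8 − 0.04193×2.20×1496.8 = -67.60 mGal
Difference = -67.60 − (-95.80) = 28.20 mGal

28.2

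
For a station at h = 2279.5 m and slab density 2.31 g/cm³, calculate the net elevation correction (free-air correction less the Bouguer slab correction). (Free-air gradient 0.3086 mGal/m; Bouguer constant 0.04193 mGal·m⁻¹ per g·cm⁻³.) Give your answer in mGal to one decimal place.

Combined gradient = 0.3086 − 0.04193 × 2.31 = 0.2117417 mGal/m
Combined elevation correction = 0.2117417 × 2279.5 = 482.7 mGal

482.7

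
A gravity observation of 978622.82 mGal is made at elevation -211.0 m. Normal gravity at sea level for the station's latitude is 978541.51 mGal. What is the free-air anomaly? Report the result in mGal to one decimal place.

Free-air correction = 0.3086 × -211.0 = -65.11 mGal
Free-air anomaly = 978622.82 − 978541.51 + (-65.11) = 16.20 mGal

16.2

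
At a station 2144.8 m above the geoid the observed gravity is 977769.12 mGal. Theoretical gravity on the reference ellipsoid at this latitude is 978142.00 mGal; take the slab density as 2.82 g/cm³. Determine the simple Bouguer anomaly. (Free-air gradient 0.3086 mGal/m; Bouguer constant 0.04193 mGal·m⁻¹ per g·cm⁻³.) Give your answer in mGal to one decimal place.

35.4

Free-air correction = 0.3086 × 2144.8 = 661.89 mGal
Free-air anomaly = 977769.12 − 978142.00 + (661.89) = 289.01 mGal
Bouguer slab correction = 0.04193 × 2.82 × 2144.8 = 253.61 mGal
Simple Bouguer anomaly = 289.01 − (253.61) = 35.40 mGal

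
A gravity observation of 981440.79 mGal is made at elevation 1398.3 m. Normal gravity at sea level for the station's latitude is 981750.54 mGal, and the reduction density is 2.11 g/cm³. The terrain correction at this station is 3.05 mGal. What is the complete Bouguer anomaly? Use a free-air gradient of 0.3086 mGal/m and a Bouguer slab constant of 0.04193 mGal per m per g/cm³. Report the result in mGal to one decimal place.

Free-air correction = 0.3086 × 1398.3 = 431.52 mGal
Free-air anomaly = 981440.79 − 981750.54 + (431.52) = 121.77 mGal
Bouguer slab correction = 0.04193 × 2.11 × 1398.3 = 123.71 mGal
Simple Bouguer anomaly = 121.77 − (123.71) = -1.94 mGal
Complete Bouguer anomaly = -1.94 + 3.05 = 1.11 mGal

1.1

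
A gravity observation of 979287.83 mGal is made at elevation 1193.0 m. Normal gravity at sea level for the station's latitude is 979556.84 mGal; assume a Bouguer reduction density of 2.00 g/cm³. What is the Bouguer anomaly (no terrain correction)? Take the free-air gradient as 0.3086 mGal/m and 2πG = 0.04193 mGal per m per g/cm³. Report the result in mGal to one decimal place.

-0.9

Free-air correction = 0.3086 × 1193.0 = 368.16 mGal
Free-air anomaly = 979287.83 − 979556.84 + (368.16) = 99.15 mGal
Bouguer slab correction = 0.04193 × 2.00 × 1193.0 = 100.04 mGal
Simple Bouguer anomaly = 99.15 − (100.04) = -0.89 mGal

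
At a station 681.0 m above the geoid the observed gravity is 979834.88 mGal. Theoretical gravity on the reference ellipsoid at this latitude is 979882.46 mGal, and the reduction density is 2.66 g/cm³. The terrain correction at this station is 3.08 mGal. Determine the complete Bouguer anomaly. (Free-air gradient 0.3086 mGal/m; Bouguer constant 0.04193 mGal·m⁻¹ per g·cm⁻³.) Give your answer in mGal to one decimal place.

89.7

Free-air correction = 0.3086 × 681.0 = 210.16 mGal
Free-air anomaly = 979834.88 − 979882.46 + (210.16) = 162.58 mGal
Bouguer slab correction = 0.04193 × 2.66 × 681.0 = 75.95 mGal
Simple Bouguer anomaly = 162.58 − (75.95) = 86.63 mGal
Complete Bouguer anomaly = 86.63 + 3.08 = 89.71 mGal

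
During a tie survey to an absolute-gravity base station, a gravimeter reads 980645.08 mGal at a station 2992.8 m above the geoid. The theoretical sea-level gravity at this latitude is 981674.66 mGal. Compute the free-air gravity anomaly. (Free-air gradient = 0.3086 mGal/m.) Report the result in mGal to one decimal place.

Free-air correction = 0.3086 × 2992.8 = 923.58 mGal
Free-air anomaly = 980645.08 − 981674.66 + (923.58) = -106.00 mGal

-106.0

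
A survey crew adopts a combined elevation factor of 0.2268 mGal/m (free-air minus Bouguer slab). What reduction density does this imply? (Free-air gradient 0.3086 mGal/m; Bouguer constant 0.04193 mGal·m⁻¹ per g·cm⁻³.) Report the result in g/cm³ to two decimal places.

0.2268 = 0.3086 − 0.04193 × ρ
ρ = (0.3086 − 0.2268) / 0.04193 = 1.95 g/cm³

1.95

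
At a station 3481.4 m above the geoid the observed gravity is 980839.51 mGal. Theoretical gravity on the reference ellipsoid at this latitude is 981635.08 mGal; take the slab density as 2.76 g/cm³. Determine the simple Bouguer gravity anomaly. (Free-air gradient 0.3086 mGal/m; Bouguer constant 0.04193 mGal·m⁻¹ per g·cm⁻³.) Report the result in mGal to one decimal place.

Free-air correction = 0.3086 × 3481.4 = 1074.36 mGal
Free-air anomaly = 980839.51 − 981635.08 + (1074.36) = 278.79 mGal
Bouguer slab correction = 0.04193 × 2.76 × 3481.4 = 402.89 mGal
Simple Bouguer anomaly = 278.79 − (402.89) = -124.10 mGal

-124.1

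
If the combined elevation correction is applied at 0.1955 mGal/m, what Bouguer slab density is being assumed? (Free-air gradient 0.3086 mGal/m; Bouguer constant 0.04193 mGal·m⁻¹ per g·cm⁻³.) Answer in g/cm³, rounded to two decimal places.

0.1955 = 0.3086 − 0.04193 × ρ
ρ = (0.3086 − 0.1955) / 0.04193 = 2.70 g/cm³

2.70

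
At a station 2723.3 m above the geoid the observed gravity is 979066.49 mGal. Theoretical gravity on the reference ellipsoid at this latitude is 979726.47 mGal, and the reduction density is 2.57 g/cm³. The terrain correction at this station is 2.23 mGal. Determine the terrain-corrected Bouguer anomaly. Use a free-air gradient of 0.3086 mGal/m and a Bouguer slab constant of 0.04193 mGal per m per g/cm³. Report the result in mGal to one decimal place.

Free-air correction = 0.3086 × 2723.3 = 840.41 mGal
Free-air anomaly = 979066.49 − 979726.47 + (840.41) = 180.43 mGal
Bouguer slab correction = 0.04193 × 2.57 × 2723.3 = 293.46 mGal
Simple Bouguer anomaly = 180.43 − (293.46) = -113.03 mGal
Complete Bouguer anomaly = -113.03 + 2.23 = -110.80 mGal

-110.8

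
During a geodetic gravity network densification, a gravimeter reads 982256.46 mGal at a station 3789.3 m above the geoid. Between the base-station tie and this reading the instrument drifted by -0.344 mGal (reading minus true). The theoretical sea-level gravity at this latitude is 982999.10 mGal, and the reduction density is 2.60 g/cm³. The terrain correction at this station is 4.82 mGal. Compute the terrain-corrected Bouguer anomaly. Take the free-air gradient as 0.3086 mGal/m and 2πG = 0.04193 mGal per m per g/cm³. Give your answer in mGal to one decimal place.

Drift-corrected reading = 982256.46 − (-0.344) = 982256.804 mGal
Free-air correction = 0.3086 × 3789.3 = 1169.38 mGal
Free-air anomaly = 982256.804 − 982999.10 + (1169.38) = 427.084 mGal
Bouguer slab correction = 0.04193 × 2.60 × 3789.3 = 413.10 mGal
Simple Bouguer anomaly = 427.084 − (413.10) = 13.984 mGal
Complete Bouguer anomaly = 13.984 + 4.82 = 18.804 mGal

18.8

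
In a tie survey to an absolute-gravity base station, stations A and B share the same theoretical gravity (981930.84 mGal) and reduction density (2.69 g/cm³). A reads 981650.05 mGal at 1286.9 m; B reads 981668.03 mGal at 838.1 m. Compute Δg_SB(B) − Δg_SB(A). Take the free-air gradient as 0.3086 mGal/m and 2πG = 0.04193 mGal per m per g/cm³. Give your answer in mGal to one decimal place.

Δg_SB(A) = 981650.05 − 981930.84 + 0.3086×1286.9 − 0.04193×2.69×1286.9 = -28.80 mGal
Δg_SB(B) = 981668.03 − 981930.84 + 0.3086×838.1 − 0.04193×2.69×838.1 = -98.70 mGal
Difference = -98.70 − (-28.80) = -69.90 mGal

-69.9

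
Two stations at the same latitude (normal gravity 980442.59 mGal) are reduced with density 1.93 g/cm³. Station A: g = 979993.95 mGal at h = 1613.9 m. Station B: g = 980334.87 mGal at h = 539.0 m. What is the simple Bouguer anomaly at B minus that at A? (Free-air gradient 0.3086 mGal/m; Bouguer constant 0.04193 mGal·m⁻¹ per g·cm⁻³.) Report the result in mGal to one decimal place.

Δg_SB(A) = 979993.95 − 980442.59 + 0.3086×1613.9 − 0.04193×1.93×1613.9 = -81.20 mGal
Δg_SB(B) = 980334.87 − 980442.59 + 0.3086×539.0 − 0.04193×1.93×539.0 = 15.00 mGal
Difference = 15.00 − (-81.20) = 96.20 mGal

96.2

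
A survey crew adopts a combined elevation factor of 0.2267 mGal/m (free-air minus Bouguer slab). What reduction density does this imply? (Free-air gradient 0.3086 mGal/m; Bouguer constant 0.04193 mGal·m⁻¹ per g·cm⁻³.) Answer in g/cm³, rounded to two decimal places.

0.2267 = 0.3086 − 0.04193 × ρ
ρ = (0.3086 − 0.2267) / 0.04193 = 1.95 g/cm³

1.95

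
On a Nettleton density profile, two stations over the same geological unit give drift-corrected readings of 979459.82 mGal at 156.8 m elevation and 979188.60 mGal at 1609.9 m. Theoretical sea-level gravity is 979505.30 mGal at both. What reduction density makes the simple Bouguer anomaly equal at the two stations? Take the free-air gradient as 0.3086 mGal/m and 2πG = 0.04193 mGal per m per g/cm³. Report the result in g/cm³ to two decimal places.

2.91

Δg_obs = 979188.60 − 979459.82 = -271.22 mGal over Δh = 1609.9 − 156.8 = 1453.1 m
Equal Bouguer anomalies ⇒ Δg_obs + (0.3086 − 0.04193ρ)·Δh = 0
0.3086 − 0.04193ρ = −Δg_obs/Δh = 0.18665
ρ = (0.3086 − 0.18665) / 0.04193 = 2.91 g/cm³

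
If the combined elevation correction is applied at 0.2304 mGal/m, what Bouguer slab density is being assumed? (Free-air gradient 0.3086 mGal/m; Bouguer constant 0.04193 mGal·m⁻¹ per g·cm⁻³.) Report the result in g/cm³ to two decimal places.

0.2304 = 0.3086 − 0.04193 × ρ
ρ = (0.3086 − 0.2304) / 0.04193 = 1.87 g/cm³

1.87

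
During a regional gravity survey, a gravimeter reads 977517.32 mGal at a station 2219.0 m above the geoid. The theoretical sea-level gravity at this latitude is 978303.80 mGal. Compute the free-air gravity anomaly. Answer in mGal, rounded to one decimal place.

Free-air correction = 0.3086 × 2219.0 = 684.78 mGal
Free-air anomaly = 977517.32 − 978303.80 + (684.78) = -101.70 mGal

-101.7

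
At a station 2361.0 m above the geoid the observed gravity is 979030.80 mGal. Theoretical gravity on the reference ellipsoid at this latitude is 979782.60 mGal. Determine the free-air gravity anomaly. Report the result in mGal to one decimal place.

Free-air correction = 0.3086 × 2361.0 = 728.60 mGal
Free-air anomaly = 979030.80 − 979782.60 + (728.60) = -23.20 mGal

-23.2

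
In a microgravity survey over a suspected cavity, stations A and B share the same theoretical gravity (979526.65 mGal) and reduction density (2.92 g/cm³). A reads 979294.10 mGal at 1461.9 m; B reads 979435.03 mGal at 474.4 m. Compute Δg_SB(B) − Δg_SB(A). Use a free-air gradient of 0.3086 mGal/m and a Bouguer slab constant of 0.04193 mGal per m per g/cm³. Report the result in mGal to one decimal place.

Δg_SB(A) = 979294.10 − 979526.65 + 0.3086×1461.9 − 0.04193×2.92×1461.9 = 39.60 mGal
Δg_SB(B) = 979435.03 − 979526.65 + 0.3086×474.4 − 0.04193×2.92×474.4 = -3.30 mGal
Difference = -3.30 − (39.60) = -42.90 mGal

-42.9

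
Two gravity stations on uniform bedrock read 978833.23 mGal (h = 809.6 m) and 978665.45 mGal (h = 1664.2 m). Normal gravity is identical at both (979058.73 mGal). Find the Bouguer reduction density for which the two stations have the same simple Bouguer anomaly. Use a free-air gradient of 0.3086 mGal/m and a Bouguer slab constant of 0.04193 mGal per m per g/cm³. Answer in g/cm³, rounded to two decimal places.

2.68

Δg_obs = 978665.45 − 978833.23 = -167.78 mGal over Δh = 1664.2 − 809.6 = 854.6 m
Equal Bouguer anomalies ⇒ Δg_obs + (0.3086 − 0.04193ρ)·Δh = 0
0.3086 − 0.04193ρ = −Δg_obs/Δh = 0.19633
ρ = (0.3086 − 0.19633) / 0.04193 = 2.68 g/cm³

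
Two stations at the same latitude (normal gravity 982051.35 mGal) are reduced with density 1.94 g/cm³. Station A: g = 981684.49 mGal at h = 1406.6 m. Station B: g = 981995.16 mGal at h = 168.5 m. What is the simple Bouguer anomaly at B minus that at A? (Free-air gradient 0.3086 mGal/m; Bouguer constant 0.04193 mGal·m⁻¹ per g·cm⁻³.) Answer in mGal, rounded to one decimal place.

29.3

Δg_SB(A) = 981684.49 − 982051.35 + 0.3086×1406.6 − 0.04193×1.94×1406.6 = -47.20 mGal
Δg_SB(B) = 981995.16 − 982051.35 + 0.3086×168.5 − 0.04193×1.94×168.5 = -17.90 mGal
Difference = -17.90 − (-47.20) = 29.30 mGal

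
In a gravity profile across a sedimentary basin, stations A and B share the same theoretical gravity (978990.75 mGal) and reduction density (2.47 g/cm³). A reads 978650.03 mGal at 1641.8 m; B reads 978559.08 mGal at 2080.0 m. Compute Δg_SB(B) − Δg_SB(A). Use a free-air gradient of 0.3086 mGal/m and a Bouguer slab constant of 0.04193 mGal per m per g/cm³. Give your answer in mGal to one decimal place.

-1.1

Δg_SB(A) = 978650.03 − 978990.75 + 0.3086×1641.8 − 0.04193×2.47×1641.8 = -4.10 mGal
Δg_SB(B) = 978559.08 − 978990.75 + 0.3086×2080.0 − 0.04193×2.47×2080.0 = -5.20 mGal
Difference = -5.20 − (-4.10) = -1.10 mGal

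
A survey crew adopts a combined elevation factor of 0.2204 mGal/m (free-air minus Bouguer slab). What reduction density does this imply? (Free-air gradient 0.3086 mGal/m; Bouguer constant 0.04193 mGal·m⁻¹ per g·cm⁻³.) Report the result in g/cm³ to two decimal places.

2.10

0.2204 = 0.3086 − 0.04193 × ρ
ρ = (0.3086 − 0.2204) / 0.04193 = 2.10 g/cm³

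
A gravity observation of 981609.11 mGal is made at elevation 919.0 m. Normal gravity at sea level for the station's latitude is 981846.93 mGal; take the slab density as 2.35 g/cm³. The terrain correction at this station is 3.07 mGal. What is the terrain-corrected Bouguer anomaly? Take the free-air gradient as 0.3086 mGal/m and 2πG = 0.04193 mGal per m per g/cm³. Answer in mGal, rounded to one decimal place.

Free-air correction = 0.3086 × 919.0 = 283.60 mGal
Free-air anomaly = 981609.11 − 981846.93 + (283.60) = 45.78 mGal
Bouguer slab correction = 0.04193 × 2.35 × 919.0 = 90.55 mGal
Simple Bouguer anomaly = 45.78 − (90.55) = -44.77 mGal
Complete Bouguer anomaly = -44.77 + 3.07 = -41.70 mGal

-41.7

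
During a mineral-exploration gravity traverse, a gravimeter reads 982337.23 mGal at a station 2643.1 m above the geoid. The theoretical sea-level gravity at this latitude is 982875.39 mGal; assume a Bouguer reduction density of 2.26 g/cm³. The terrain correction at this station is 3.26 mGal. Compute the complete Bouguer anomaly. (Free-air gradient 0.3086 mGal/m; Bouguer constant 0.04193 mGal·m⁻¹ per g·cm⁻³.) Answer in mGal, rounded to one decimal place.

30.3

Free-air correction = 0.3086 × 2643.1 = 815.66 mGal
Free-air anomaly = 982337.23 − 982875.39 + (815.66) = 277.50 mGal
Bouguer slab correction = 0.04193 × 2.26 × 2643.1 = 250.46 mGal
Simple Bouguer anomaly = 277.50 − (250.46) = 27.04 mGal
Complete Bouguer anomaly = 27.04 + 3.26 = 30.30 mGal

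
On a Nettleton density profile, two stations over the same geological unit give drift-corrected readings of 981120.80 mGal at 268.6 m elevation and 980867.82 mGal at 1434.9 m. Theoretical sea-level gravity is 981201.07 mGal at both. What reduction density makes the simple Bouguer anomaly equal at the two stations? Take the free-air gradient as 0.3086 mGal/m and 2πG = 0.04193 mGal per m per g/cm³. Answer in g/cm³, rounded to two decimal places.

Δg_obs = 980867.82 − 981120.80 = -252.98 mGal over Δh = 1434.9 − 268.6 = 1166.3 m
Equal Bouguer anomalies ⇒ Δg_obs + (0.3086 − 0.04193ρ)·Δh = 0
0.3086 − 0.04193ρ = −Δg_obs/Δh = 0.21691
ρ = (0.3086 − 0.21691) / 0.04193 = 2.19 g/cm³

2.19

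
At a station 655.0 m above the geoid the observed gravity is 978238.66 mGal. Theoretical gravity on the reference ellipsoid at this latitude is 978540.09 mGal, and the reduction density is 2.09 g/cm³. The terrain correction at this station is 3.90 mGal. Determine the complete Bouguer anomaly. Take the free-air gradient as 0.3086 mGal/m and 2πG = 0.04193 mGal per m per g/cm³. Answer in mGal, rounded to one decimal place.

Free-air correction = 0.3086 × 655.0 = 202.13 mGal
Free-air anomaly = 978238.66 − 978540.09 + (202.13) = -99.30 mGal
Bouguer slab correction = 0.04193 × 2.09 × 655.0 = 57.40 mGal
Simple Bouguer anomaly = -99.30 − (57.40) = -156.70 mGal
Complete Bouguer anomaly = -156.70 + 3.90 = -152.80 mGal

-152.8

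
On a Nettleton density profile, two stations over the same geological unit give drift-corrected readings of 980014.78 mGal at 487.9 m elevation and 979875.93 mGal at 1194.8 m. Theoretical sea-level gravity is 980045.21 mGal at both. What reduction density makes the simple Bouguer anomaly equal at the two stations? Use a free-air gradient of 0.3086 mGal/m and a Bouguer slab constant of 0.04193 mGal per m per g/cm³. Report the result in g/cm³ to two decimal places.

2.68

Δg_obs = 979875.93 − 980014.78 = -138.85 mGal over Δh = 1194.8 − 487.9 = 706.9 m
Equal Bouguer anomalies ⇒ Δg_obs + (0.3086 − 0.04193ρ)·Δh = 0
0.3086 − 0.04193ρ = −Δg_obs/Δh = 0.19642
ρ = (0.3086 − 0.19642) / 0.04193 = 2.68 g/cm³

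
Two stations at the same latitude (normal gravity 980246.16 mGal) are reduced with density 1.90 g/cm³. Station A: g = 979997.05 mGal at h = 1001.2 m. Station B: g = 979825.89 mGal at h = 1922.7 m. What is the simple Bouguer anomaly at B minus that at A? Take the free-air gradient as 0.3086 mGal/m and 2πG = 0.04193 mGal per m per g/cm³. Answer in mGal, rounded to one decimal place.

39.8

Δg_SB(A) = 979997.05 − 980246.16 + 0.3086×1001.2 − 0.04193×1.90×1001.2 = -19.90 mGal
Δg_SB(B) = 979825.89 − 980246.16 + 0.3086×1922.7 − 0.04193×1.90×1922.7 = 19.90 mGal
Difference = 19.90 − (-19.90) = 39.80 mGal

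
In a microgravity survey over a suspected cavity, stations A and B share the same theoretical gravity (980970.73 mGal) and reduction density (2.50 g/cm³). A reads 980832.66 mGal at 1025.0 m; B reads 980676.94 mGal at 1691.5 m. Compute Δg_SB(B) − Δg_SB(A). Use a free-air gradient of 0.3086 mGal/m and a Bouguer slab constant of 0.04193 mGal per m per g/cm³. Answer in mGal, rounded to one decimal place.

-19.9

Δg_SB(A) = 980832.66 − 980970.73 + 0.3086×1025.0 − 0.04193×2.50×1025.0 = 70.80 mGal
Δg_SB(B) = 980676.94 − 980970.73 + 0.3086×1691.5 − 0.04193×2.50×1691.5 = 50.90 mGal
Difference = 50.90 − (70.80) = -19.90 mGal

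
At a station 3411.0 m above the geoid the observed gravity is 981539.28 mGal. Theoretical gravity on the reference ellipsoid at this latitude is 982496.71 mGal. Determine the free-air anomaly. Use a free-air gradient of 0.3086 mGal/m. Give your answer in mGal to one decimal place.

95.2

Free-air correction = 0.3086 × 3411.0 = 1052.63 mGal
Free-air anomaly = 981539.28 − 982496.71 + (1052.63) = 95.20 mGal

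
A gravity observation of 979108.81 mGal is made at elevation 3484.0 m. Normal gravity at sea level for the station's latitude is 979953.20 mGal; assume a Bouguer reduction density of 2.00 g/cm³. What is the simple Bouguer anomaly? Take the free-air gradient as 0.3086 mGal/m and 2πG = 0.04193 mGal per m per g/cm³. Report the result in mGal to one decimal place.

Free-air correction = 0.3086 × 3484.0 = 1075.16 mGal
Free-air anomaly = 979108.81 − 979953.20 + (1075.16) = 230.77 mGal
Bouguer slab correction = 0.04193 × 2.00 × 3484.0 = 292.17 mGal
Simple Bouguer anomaly = 230.77 − (292.17) = -61.40 mGal

-61.4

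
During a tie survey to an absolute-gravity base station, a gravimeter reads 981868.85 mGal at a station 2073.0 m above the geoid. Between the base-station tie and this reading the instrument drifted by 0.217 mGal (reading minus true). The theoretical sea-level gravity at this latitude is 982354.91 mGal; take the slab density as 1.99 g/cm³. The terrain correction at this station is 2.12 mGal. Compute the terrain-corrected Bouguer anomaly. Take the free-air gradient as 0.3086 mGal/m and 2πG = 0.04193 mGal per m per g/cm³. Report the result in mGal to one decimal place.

Drift-corrected reading = 981868.85 − (0.217) = 981868.633 mGal
Free-air correction = 0.3086 × 2073.0 = 639.73 mGal
Free-air anomaly = 981868.633 − 982354.91 + (639.73) = 153.453 mGal
Bouguer slab correction = 0.04193 × 1.99 × 2073.0 = 172.97 mGal
Simple Bouguer anomaly = 153.453 − (172.97) = -19.517 mGal
Complete Bouguer anomaly = -19.517 + 2.12 = -17.397 mGal

-17.4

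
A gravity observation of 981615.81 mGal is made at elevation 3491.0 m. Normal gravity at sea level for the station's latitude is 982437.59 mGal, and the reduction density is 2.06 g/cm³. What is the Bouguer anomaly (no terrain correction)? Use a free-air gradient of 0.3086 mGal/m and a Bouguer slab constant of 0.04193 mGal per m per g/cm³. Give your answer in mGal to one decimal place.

-46.0

Free-air correction = 0.3086 × 3491.0 = 1077.32 mGal
Free-air anomaly = 981615.81 − 982437.59 + (1077.32) = 255.54 mGal
Bouguer slab correction = 0.04193 × 2.06 × 3491.0 = 301.54 mGal
Simple Bouguer anomaly = 255.54 − (301.54) = -46.00 mGal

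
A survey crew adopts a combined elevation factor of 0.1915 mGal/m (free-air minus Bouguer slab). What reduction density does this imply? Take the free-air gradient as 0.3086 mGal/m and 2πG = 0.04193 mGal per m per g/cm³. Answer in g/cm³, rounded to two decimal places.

0.1915 = 0.3086 − 0.04193 × ρ
ρ = (0.3086 − 0.1915) / 0.04193 = 2.79 g/cm³

2.79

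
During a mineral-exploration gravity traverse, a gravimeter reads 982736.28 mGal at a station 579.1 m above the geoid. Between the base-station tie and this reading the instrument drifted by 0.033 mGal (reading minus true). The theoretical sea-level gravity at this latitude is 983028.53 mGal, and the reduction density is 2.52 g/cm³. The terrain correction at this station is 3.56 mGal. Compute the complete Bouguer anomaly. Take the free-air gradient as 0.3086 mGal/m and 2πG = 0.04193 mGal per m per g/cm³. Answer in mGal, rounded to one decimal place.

Drift-corrected reading = 982736.28 − (0.033) = 982736.247 mGal
Free-air correction = 0.3086 × 579.1 = 178.71 mGal
Free-air anomaly = 982736.247 − 983028.53 + (178.71) = -113.573 mGal
Bouguer slab correction = 0.04193 × 2.52 × 579.1 = 61.19 mGal
Simple Bouguer anomaly = -113.573 − (61.19) = -174.763 mGal
Complete Bouguer anomaly = -174.763 + 3.56 = -171.203 mGal

-171.2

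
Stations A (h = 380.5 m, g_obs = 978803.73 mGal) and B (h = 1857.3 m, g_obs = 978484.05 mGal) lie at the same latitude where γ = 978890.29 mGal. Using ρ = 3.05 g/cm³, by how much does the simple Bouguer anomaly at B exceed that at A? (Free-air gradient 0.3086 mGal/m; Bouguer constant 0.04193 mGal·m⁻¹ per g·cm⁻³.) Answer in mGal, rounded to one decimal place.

-52.8

Δg_SB(A) = 978803.73 − 978890.29 + 0.3086×380.5 − 0.04193×3.05×380.5 = -17.80 mGal
Δg_SB(B) = 978484.05 − 978890.29 + 0.3086×1857.3 − 0.04193×3.05×1857.3 = -70.60 mGal
Difference = -70.60 − (-17.80) = -52.80 mGal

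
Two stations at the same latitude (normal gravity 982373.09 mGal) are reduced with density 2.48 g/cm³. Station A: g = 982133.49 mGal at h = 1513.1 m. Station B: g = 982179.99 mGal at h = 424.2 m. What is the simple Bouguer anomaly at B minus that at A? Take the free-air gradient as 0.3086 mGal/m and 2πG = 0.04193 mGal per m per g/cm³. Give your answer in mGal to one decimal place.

Δg_SB(A) = 982133.49 − 982373.09 + 0.3086×1513.1 − 0.04193×2.48×1513.1 = 70.00 mGal
Δg_SB(B) = 982179.99 − 982373.09 + 0.3086×424.2 − 0.04193×2.48×424.2 = -106.30 mGal
Difference = -106.30 − (70.00) = -176.30 mGal

-176.3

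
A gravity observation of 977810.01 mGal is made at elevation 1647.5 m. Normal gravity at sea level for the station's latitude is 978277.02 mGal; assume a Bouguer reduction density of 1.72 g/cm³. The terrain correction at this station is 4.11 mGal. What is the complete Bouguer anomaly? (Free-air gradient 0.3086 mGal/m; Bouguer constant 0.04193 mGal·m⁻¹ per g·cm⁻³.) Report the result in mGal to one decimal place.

Free-air correction = 0.3086 × 1647.5 = 508.42 mGal
Free-air anomaly = 977810.01 − 978277.02 + (508.42) = 41.41 mGal
Bouguer slab correction = 0.04193 × 1.72 × 1647.5 = 118.82 mGal
Simple Bouguer anomaly = 41.41 − (118.82) = -77.41 mGal
Complete Bouguer anomaly = -77.41 + 4.11 = -73.30 mGal

-73.3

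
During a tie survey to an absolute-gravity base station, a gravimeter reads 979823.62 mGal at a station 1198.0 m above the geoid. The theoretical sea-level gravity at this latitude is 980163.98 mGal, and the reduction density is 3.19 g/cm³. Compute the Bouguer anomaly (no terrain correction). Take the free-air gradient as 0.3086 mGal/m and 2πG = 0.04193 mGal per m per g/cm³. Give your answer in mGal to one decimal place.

Free-air correction = 0.3086 × 1198.0 = 369.70 mGal
Free-air anomaly = 979823.62 − 980163.98 + (369.70) = 29.34 mGal
Bouguer slab correction = 0.04193 × 3.19 × 1198.0 = 160.24 mGal
Simple Bouguer anomaly = 29.34 − (160.24) = -130.90 mGal

-130.9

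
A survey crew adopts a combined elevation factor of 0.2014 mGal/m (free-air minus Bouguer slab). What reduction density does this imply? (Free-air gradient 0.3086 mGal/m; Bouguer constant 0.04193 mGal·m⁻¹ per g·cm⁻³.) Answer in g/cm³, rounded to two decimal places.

0.2014 = 0.3086 − 0.04193 × ρ
ρ = (0.3086 − 0.2014) / 0.04193 = 2.56 g/cm³

2.56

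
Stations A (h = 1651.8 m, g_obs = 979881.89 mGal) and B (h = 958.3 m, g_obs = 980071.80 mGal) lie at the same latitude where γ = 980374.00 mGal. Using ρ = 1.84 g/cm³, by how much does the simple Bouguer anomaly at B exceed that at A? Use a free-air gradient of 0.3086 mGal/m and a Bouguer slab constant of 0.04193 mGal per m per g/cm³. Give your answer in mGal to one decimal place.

Δg_SB(A) = 979881.89 − 980374.00 + 0.3086×1651.8 − 0.04193×1.84×1651.8 = -109.80 mGal
Δg_SB(B) = 980071.80 − 980374.00 + 0.3086×958.3 − 0.04193×1.84×958.3 = -80.40 mGal
Difference = -80.40 − (-109.80) = 29.40 mGal

29.4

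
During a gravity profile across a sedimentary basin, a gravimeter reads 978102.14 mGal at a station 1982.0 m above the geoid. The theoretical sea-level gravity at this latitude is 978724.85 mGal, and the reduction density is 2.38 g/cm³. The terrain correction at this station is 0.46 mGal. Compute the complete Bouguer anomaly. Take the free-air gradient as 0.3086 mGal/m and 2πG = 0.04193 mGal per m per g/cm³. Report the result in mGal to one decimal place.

-208.4

Free-air correction = 0.3086 × 1982.0 = 611.65 mGal
Free-air anomaly = 978102.14 − 978724.85 + (611.65) = -11.06 mGal
Bouguer slab correction = 0.04193 × 2.38 × 1982.0 = 197.79 mGal
Simple Bouguer anomaly = -11.06 − (197.79) = -208.85 mGal
Complete Bouguer anomaly = -208.85 + 0.46 = -208.39 mGal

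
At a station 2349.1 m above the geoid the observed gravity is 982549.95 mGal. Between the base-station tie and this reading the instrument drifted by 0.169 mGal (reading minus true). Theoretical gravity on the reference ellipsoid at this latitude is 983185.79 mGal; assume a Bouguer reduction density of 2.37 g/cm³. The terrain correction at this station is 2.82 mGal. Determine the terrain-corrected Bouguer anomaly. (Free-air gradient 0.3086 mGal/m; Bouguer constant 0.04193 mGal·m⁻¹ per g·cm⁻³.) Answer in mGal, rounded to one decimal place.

-141.7

Drift-corrected reading = 982549.95 − (0.169) = 982549.781 mGal
Free-air correction = 0.3086 × 2349.1 = 724.93 mGal
Free-air anomaly = 982549.781 − 983185.79 + (724.93) = 88.921 mGal
Bouguer slab correction = 0.04193 × 2.37 × 2349.1 = 233.44 mGal
Simple Bouguer anomaly = 88.921 − (233.44) = -144.519 mGal
Complete Bouguer anomaly = -144.519 + 2.82 = -141.699 mGal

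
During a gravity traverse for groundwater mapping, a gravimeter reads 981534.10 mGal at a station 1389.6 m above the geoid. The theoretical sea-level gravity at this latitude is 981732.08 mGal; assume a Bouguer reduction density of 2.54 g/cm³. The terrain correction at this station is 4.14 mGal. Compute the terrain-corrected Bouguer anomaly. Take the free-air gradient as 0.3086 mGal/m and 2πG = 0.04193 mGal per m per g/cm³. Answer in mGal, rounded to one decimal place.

Free-air correction = 0.3086 × 1389.6 = 428.83 mGal
Free-air anomaly = 981534.10 − 981732.08 + (428.83) = 230.85 mGal
Bouguer slab correction = 0.04193 × 2.54 × 1389.6 = 148.00 mGal
Simple Bouguer anomaly = 230.85 − (148.00) = 82.85 mGal
Complete Bouguer anomaly = 82.85 + 4.14 = 86.99 mGal

87.0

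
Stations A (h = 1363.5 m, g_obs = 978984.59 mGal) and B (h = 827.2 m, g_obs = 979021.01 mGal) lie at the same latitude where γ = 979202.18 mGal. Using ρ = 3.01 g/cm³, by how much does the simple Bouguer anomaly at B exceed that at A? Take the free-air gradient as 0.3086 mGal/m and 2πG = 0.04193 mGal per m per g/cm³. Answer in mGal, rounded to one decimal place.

-61.4

Δg_SB(A) = 978984.59 − 979202.18 + 0.3086×1363.5 − 0.04193×3.01×1363.5 = 31.10 mGal
Δg_SB(B) = 979021.01 − 979202.18 + 0.3086×827.2 − 0.04193×3.01×827.2 = -30.30 mGal
Difference = -30.30 − (31.10) = -61.40 mGal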